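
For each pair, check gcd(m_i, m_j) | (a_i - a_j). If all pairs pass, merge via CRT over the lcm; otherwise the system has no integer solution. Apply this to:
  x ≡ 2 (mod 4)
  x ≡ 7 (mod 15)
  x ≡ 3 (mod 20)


Moduli 4, 15, 20 are not pairwise coprime, so CRT works modulo lcm(m_i) when all pairwise compatibility conditions hold.
Pairwise compatibility: gcd(m_i, m_j) must divide a_i - a_j for every pair.
Merge one congruence at a time:
  Start: x ≡ 2 (mod 4).
  Combine with x ≡ 7 (mod 15): gcd(4, 15) = 1; 7 - 2 = 5, which IS divisible by 1, so compatible.
    Write x = 2 + 4·t and substitute into x ≡ 7 (mod 15): 4·t ≡ 7 − 2 = 5 (mod 15).
    The inverse of 4 mod 15 is 4 (since 4·4 = 16 = 1·15 + 1), so t ≡ 4·5 = 20 ≡ 5 (mod 15).
    Then x = 2 + 4·5 = 22, valid modulo lcm(4, 15) = 60: x ≡ 22 (mod 60).
  Combine with x ≡ 3 (mod 20): gcd(60, 20) = 20, and 3 - 22 = -19 is NOT divisible by 20.
    ⇒ system is inconsistent (no integer solution).

No solution (the system is inconsistent).


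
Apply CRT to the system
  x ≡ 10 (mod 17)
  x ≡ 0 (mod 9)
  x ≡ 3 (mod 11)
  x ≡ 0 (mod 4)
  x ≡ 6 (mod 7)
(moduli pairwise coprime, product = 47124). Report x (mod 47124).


Product of moduli M = 17 · 9 · 11 · 4 · 7 = 47124.
Merge one congruence at a time:
  Start: x ≡ 10 (mod 17).
  Combine with x ≡ 0 (mod 9); new modulus lcm = 153.
    Write x = 10 + 17·t and substitute into x ≡ 0 (mod 9): 17·t ≡ 0 − 10 = -10 (mod 9).
    Reduce coefficients mod 9: 8·t ≡ 8 (mod 9).
    The inverse of 8 mod 9 is 8 (since 8·8 = 64 = 7·9 + 1), so t ≡ 8·8 = 64 ≡ 1 (mod 9).
    Then x = 10 + 17·1 = 27, valid modulo lcm(17, 9) = 153: x ≡ 27 (mod 153).
  Combine with x ≡ 3 (mod 11); new modulus lcm = 1683.
    Write x = 27 + 153·t and substitute into x ≡ 3 (mod 11): 153·t ≡ 3 − 27 = -24 (mod 11).
    Reduce coefficients mod 11: 10·t ≡ 9 (mod 11).
    The inverse of 10 mod 11 is 10 (since 10·10 = 100 = 9·11 + 1), so t ≡ 10·9 = 90 ≡ 2 (mod 11).
    Then x = 27 + 153·2 = 333, valid modulo lcm(153, 11) = 1683: x ≡ 333 (mod 1683).
  Combine with x ≡ 0 (mod 4); new modulus lcm = 6732.
    Write x = 333 + 1683·t and substitute into x ≡ 0 (mod 4): 1683·t ≡ 0 − 333 = -333 (mod 4).
    Reduce coefficients mod 4: 3·t ≡ 3 (mod 4).
    The inverse of 3 mod 4 is 3 (since 3·3 = 9 = 2·4 + 1), so t ≡ 3·3 = 9 ≡ 1 (mod 4).
    Then x = 333 + 1683·1 = 2016, valid modulo lcm(1683, 4) = 6732: x ≡ 2016 (mod 6732).
  Combine with x ≡ 6 (mod 7); new modulus lcm = 47124.
    Write x = 2016 + 6732·t and substitute into x ≡ 6 (mod 7): 6732·t ≡ 6 − 2016 = -2010 (mod 7).
    Reduce coefficients mod 7: 5·t ≡ 6 (mod 7).
    The inverse of 5 mod 7 is 3 (since 5·3 = 15 = 2·7 + 1), so t ≡ 3·6 = 18 ≡ 4 (mod 7).
    Then x = 2016 + 6732·4 = 28944, valid modulo lcm(6732, 7) = 47124: x ≡ 28944 (mod 47124).
Verify against each original: 28944 mod 17 = 10, 28944 mod 9 = 0, 28944 mod 11 = 3, 28944 mod 4 = 0, 28944 mod 7 = 6.

x ≡ 28944 (mod 47124).


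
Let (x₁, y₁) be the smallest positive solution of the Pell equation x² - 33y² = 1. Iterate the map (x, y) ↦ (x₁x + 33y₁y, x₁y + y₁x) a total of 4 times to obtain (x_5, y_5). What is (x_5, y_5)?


Step 1: Find the fundamental solution (x₁, y₁) of x² - 33y² = 1.
  Expand √33 as a continued fraction. a₀ = ⌊√33⌋ = 5; iterate m_{k+1} = d_k·a_k − m_k, d_{k+1} = (33 − m_{k+1}²)/d_k, a_{k+1} = ⌊(a₀ + m_{k+1})/d_{k+1}⌋ (starting m₀ = 0, d₀ = 1), with convergents p_k = a_k·p_{k-1} + p_{k-2}, q_k = a_k·q_{k-1} + q_{k-2} (p₋₁ = 1, q₋₁ = 0):
  k = 0: a₀ = 5; p₀/q₀ = 5/1; p₀² − 33·q₀² = 25 − 33 = -8.
  k = 1: m = 5, d = 8, a = ⌊(5 + 5)/8⌋ = 1; p/q = (1·5 + 1)/(1·1 + 0) = 6/1; p² − 33·q² = 36 − 33 = 3.
  k = 2: m = 3, d = 3, a = ⌊(5 + 3)/3⌋ = 2; p/q = (2·6 + 5)/(2·1 + 1) = 17/3; p² − 33·q² = 289 − 297 = -8.
  k = 3: m = 3, d = 8, a = ⌊(5 + 3)/8⌋ = 1; p/q = (1·17 + 6)/(1·3 + 1) = 23/4; p² − 33·q² = 529 − 528 = 1.
  The first convergent with p² − 33·q² = 1 gives the fundamental solution (x₁, y₁) = (23, 4).
Step 2: Apply the recurrence (x_{n+1}, y_{n+1}) = (x₁x_n + 33y₁y_n, x₁y_n + y₁x_n) repeatedly.
  From (x_1, y_1) = (23, 4): x_2 = 23·23 + 33·4·4 = 1057; y_2 = 23·4 + 4·23 = 184.
  From (x_2, y_2) = (1057, 184): x_3 = 23·1057 + 33·4·184 = 48599; y_3 = 23·184 + 4·1057 = 8460.
  From (x_3, y_3) = (48599, 8460): x_4 = 23·48599 + 33·4·8460 = 2234497; y_4 = 23·8460 + 4·48599 = 388976.
  From (x_4, y_4) = (2234497, 388976): x_5 = 23·2234497 + 33·4·388976 = 102738263; y_5 = 23·388976 + 4·2234497 = 17884436.
Step 3: Verify x_5² - 33·y_5² = 10555150684257169 - 10555150684257168 = 1 (should be 1). ✓

(x_1, y_1) = (23, 4); (x_5, y_5) = (102738263, 17884436).


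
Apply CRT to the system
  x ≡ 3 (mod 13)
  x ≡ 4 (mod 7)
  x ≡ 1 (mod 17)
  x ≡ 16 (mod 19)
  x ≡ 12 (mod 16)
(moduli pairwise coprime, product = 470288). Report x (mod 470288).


Product of moduli M = 13 · 7 · 17 · 19 · 16 = 470288.
Merge one congruence at a time:
  Start: x ≡ 3 (mod 13).
  Combine with x ≡ 4 (mod 7); new modulus lcm = 91.
    Write x = 3 + 13·t and substitute into x ≡ 4 (mod 7): 13·t ≡ 4 − 3 = 1 (mod 7).
    Reduce coefficients mod 7: 6·t ≡ 1 (mod 7).
    The inverse of 6 mod 7 is 6 (since 6·6 = 36 = 5·7 + 1), so t ≡ 6·1 = 6 ≡ 6 (mod 7).
    Then x = 3 + 13·6 = 81, valid modulo lcm(13, 7) = 91: x ≡ 81 (mod 91).
  Combine with x ≡ 1 (mod 17); new modulus lcm = 1547.
    Write x = 81 + 91·t and substitute into x ≡ 1 (mod 17): 91·t ≡ 1 − 81 = -80 (mod 17).
    Reduce coefficients mod 17: 6·t ≡ 5 (mod 17).
    The inverse of 6 mod 17 is 3 (since 6·3 = 18 = 1·17 + 1), so t ≡ 3·5 = 15 ≡ 15 (mod 17).
    Then x = 81 + 91·15 = 1446, valid modulo lcm(91, 17) = 1547: x ≡ 1446 (mod 1547).
  Combine with x ≡ 16 (mod 19); new modulus lcm = 29393.
    Write x = 1446 + 1547·t and substitute into x ≡ 16 (mod 19): 1547·t ≡ 16 − 1446 = -1430 (mod 19).
    Reduce coefficients mod 19: 8·t ≡ 14 (mod 19).
    The inverse of 8 mod 19 is 12 (since 8·12 = 96 = 5·19 + 1), so t ≡ 12·14 = 168 ≡ 16 (mod 19).
    Then x = 1446 + 1547·16 = 26198, valid modulo lcm(1547, 19) = 29393: x ≡ 26198 (mod 29393).
  Combine with x ≡ 12 (mod 16); new modulus lcm = 470288.
    Write x = 26198 + 29393·t and substitute into x ≡ 12 (mod 16): 29393·t ≡ 12 − 26198 = -26186 (mod 16).
    Reduce coefficients mod 16: 1·t ≡ 6 (mod 16).
    So t ≡ 6 (mod 16).
    Then x = 26198 + 29393·6 = 202556, valid modulo lcm(29393, 16) = 470288: x ≡ 202556 (mod 470288).
Verify against each original: 202556 mod 13 = 3, 202556 mod 7 = 4, 202556 mod 17 = 1, 202556 mod 19 = 16, 202556 mod 16 = 12.

x ≡ 202556 (mod 470288).


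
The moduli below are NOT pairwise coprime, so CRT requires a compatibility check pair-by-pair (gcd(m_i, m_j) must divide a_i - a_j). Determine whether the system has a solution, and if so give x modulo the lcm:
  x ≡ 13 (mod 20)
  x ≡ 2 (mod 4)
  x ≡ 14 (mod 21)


Moduli 20, 4, 21 are not pairwise coprime, so CRT works modulo lcm(m_i) when all pairwise compatibility conditions hold.
Pairwise compatibility: gcd(m_i, m_j) must divide a_i - a_j for every pair.
Merge one congruence at a time:
  Start: x ≡ 13 (mod 20).
  Combine with x ≡ 2 (mod 4): gcd(20, 4) = 4, and 2 - 13 = -11 is NOT divisible by 4.
    ⇒ system is inconsistent (no integer solution).

No solution (the system is inconsistent).


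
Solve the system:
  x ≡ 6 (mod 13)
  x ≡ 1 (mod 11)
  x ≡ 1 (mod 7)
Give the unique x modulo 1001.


Moduli 13, 11, 7 are pairwise coprime; by CRT there is a unique solution modulo M = 13 · 11 · 7 = 1001.
Solve pairwise, accumulating the modulus:
  Start with x ≡ 6 (mod 13).
  Combine with x ≡ 1 (mod 11): since gcd(13, 11) = 1, we get a unique residue mod 143.
    Write x = 6 + 13·t and substitute into x ≡ 1 (mod 11): 13·t ≡ 1 − 6 = -5 (mod 11).
    Reduce coefficients mod 11: 2·t ≡ 6 (mod 11).
    The inverse of 2 mod 11 is 6 (since 2·6 = 12 = 1·11 + 1), so t ≡ 6·6 = 36 ≡ 3 (mod 11).
    Then x = 6 + 13·3 = 45, valid modulo lcm(13, 11) = 143: x ≡ 45 (mod 143).
  Combine with x ≡ 1 (mod 7): since gcd(143, 7) = 1, we get a unique residue mod 1001.
    Write x = 45 + 143·t and substitute into x ≡ 1 (mod 7): 143·t ≡ 1 − 45 = -44 (mod 7).
    Reduce coefficients mod 7: 3·t ≡ 5 (mod 7).
    The inverse of 3 mod 7 is 5 (since 3·5 = 15 = 2·7 + 1), so t ≡ 5·5 = 25 ≡ 4 (mod 7).
    Then x = 45 + 143·4 = 617, valid modulo lcm(143, 7) = 1001: x ≡ 617 (mod 1001).
Verify: 617 mod 13 = 6 ✓, 617 mod 11 = 1 ✓, 617 mod 7 = 1 ✓.

x ≡ 617 (mod 1001).


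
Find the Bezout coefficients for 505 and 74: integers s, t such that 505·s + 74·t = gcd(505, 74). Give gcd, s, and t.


Euclidean algorithm on (505, 74) — divide until remainder is 0:
  505 = 6 · 74 + 61
  74 = 1 · 61 + 13
  61 = 4 · 13 + 9
  13 = 1 · 9 + 4
  9 = 2 · 4 + 1
  4 = 4 · 1 + 0
gcd(505, 74) = 1.
Track Bezout coefficients alongside the remainders: start with r₀ = 505 = a·1 + b·0 (s = 1, t = 0) and r₁ = 74 = a·0 + b·1 (s = 0, t = 1); each new remainder r_{k+1} = r_{k-1} − q_k·r_k inherits s_{k+1} = s_{k-1} − q_k·s_k, t_{k+1} = t_{k-1} − q_k·t_k, so r_k = a·s_k + b·t_k at every step:
  q = 6: r = 61, s = 1 − 6·0 = 1, t = 0 − 6·1 = -6  (check: 505·1 + 74·(-6) = 61)
  q = 1: r = 13, s = 0 − 1·1 = -1, t = 1 − 1·(-6) = 7  (check: 505·(-1) + 74·7 = 13)
  q = 4: r = 9, s = 1 − 4·(-1) = 5, t = -6 − 4·7 = -34  (check: 505·5 + 74·(-34) = 9)
  q = 1: r = 4, s = -1 − 1·5 = -6, t = 7 − 1·(-34) = 41  (check: 505·(-6) + 74·41 = 4)
  q = 2: r = 1, s = 5 − 2·(-6) = 17, t = -34 − 2·41 = -116  (check: 505·17 + 74·(-116) = 1)
The row with r = 1 (the gcd) gives the Bezout coefficients s = 17, t = -116.
Result: 505 · (17) + 74 · (-116) = 1.

gcd(505, 74) = 1; s = 17, t = -116 (check: 505·17 + 74·(-116) = 1).


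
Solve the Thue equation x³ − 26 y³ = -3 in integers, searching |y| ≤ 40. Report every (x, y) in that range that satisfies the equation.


The equation is x³ - 26y³ = -3. For fixed y, x³ = 26·y³ − 3, so a solution requires the RHS to be a perfect cube.
Strategy: iterate y from -40 to 40, compute RHS = 26·y³ − 3, and check whether it is a (positive or negative) perfect cube.
Check small values of y:
  y = 0: RHS = -3 is not a perfect cube.
  y = 1: RHS = 23 is not a perfect cube.
  y = -1: RHS = -29 is not a perfect cube.
  y = 2: RHS = 205 is not a perfect cube.
  y = -2: RHS = -211 is not a perfect cube.
  y = 3: RHS = 699 is not a perfect cube.
  y = -3: RHS = -705 is not a perfect cube.
Continuing the search up to |y| = 40 finds no solutions either.
No (x, y) in the scanned range satisfies the equation.

No integer solutions with |y| ≤ 40.


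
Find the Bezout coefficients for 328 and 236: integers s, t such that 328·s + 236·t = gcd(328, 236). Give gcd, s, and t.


Euclidean algorithm on (328, 236) — divide until remainder is 0:
  328 = 1 · 236 + 92
  236 = 2 · 92 + 52
  92 = 1 · 52 + 40
  52 = 1 · 40 + 12
  40 = 3 · 12 + 4
  12 = 3 · 4 + 0
gcd(328, 236) = 4.
Track Bezout coefficients alongside the remainders: start with r₀ = 328 = a·1 + b·0 (s = 1, t = 0) and r₁ = 236 = a·0 + b·1 (s = 0, t = 1); each new remainder r_{k+1} = r_{k-1} − q_k·r_k inherits s_{k+1} = s_{k-1} − q_k·s_k, t_{k+1} = t_{k-1} − q_k·t_k, so r_k = a·s_k + b·t_k at every step:
  q = 1: r = 92, s = 1 − 1·0 = 1, t = 0 − 1·1 = -1  (check: 328·1 + 236·(-1) = 92)
  q = 2: r = 52, s = 0 − 2·1 = -2, t = 1 − 2·(-1) = 3  (check: 328·(-2) + 236·3 = 52)
  q = 1: r = 40, s = 1 − 1·(-2) = 3, t = -1 − 1·3 = -4  (check: 328·3 + 236·(-4) = 40)
  q = 1: r = 12, s = -2 − 1·3 = -5, t = 3 − 1·(-4) = 7  (check: 328·(-5) + 236·7 = 12)
  q = 3: r = 4, s = 3 − 3·(-5) = 18, t = -4 − 3·7 = -25  (check: 328·18 + 236·(-25) = 4)
The row with r = 4 (the gcd) gives the Bezout coefficients s = 18, t = -25.
Result: 328 · (18) + 236 · (-25) = 4.

gcd(328, 236) = 4; s = 18, t = -25 (check: 328·18 + 236·(-25) = 4).


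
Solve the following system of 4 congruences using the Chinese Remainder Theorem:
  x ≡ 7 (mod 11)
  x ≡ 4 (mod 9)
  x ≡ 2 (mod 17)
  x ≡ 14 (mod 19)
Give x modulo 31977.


Product of moduli M = 11 · 9 · 17 · 19 = 31977.
Merge one congruence at a time:
  Start: x ≡ 7 (mod 11).
  Combine with x ≡ 4 (mod 9); new modulus lcm = 99.
    Write x = 7 + 11·t and substitute into x ≡ 4 (mod 9): 11·t ≡ 4 − 7 = -3 (mod 9).
    Reduce coefficients mod 9: 2·t ≡ 6 (mod 9).
    The inverse of 2 mod 9 is 5 (since 2·5 = 10 = 1·9 + 1), so t ≡ 5·6 = 30 ≡ 3 (mod 9).
    Then x = 7 + 11·3 = 40, valid modulo lcm(11, 9) = 99: x ≡ 40 (mod 99).
  Combine with x ≡ 2 (mod 17); new modulus lcm = 1683.
    Write x = 40 + 99·t and substitute into x ≡ 2 (mod 17): 99·t ≡ 2 − 40 = -38 (mod 17).
    Reduce coefficients mod 17: 14·t ≡ 13 (mod 17).
    The inverse of 14 mod 17 is 11 (since 14·11 = 154 = 9·17 + 1), so t ≡ 11·13 = 143 ≡ 7 (mod 17).
    Then x = 40 + 99·7 = 733, valid modulo lcm(99, 17) = 1683: x ≡ 733 (mod 1683).
  Combine with x ≡ 14 (mod 19); new modulus lcm = 31977.
    Write x = 733 + 1683·t and substitute into x ≡ 14 (mod 19): 1683·t ≡ 14 − 733 = -719 (mod 19).
    Reduce coefficients mod 19: 11·t ≡ 3 (mod 19).
    The inverse of 11 mod 19 is 7 (since 11·7 = 77 = 4·19 + 1), so t ≡ 7·3 = 21 ≡ 2 (mod 19).
    Then x = 733 + 1683·2 = 4099, valid modulo lcm(1683, 19) = 31977: x ≡ 4099 (mod 31977).
Verify against each original: 4099 mod 11 = 7, 4099 mod 9 = 4, 4099 mod 17 = 2, 4099 mod 19 = 14.

x ≡ 4099 (mod 31977).


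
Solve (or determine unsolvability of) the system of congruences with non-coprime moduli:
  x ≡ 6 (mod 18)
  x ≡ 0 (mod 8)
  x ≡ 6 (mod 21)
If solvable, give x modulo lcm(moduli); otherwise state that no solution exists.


Moduli 18, 8, 21 are not pairwise coprime, so CRT works modulo lcm(m_i) when all pairwise compatibility conditions hold.
Pairwise compatibility: gcd(m_i, m_j) must divide a_i - a_j for every pair.
Merge one congruence at a time:
  Start: x ≡ 6 (mod 18).
  Combine with x ≡ 0 (mod 8): gcd(18, 8) = 2; 0 - 6 = -6, which IS divisible by 2, so compatible.
    Write x = 6 + 18·t and substitute into x ≡ 0 (mod 8): 18·t ≡ 0 − 6 = -6 (mod 8).
    Divide the congruence (and modulus) by g = 2: 9·t ≡ -3 (mod 4).
    Reduce coefficients mod 4: 1·t ≡ 1 (mod 4).
    So t ≡ 1 (mod 4).
    Then x = 6 + 18·1 = 24, valid modulo lcm(18, 8) = 72: x ≡ 24 (mod 72).
  Combine with x ≡ 6 (mod 21): gcd(72, 21) = 3; 6 - 24 = -18, which IS divisible by 3, so compatible.
    Write x = 24 + 72·t and substitute into x ≡ 6 (mod 21): 72·t ≡ 6 − 24 = -18 (mod 21).
    Divide the congruence (and modulus) by g = 3: 24·t ≡ -6 (mod 7).
    Reduce coefficients mod 7: 3·t ≡ 1 (mod 7).
    The inverse of 3 mod 7 is 5 (since 3·5 = 15 = 2·7 + 1), so t ≡ 5·1 = 5 ≡ 5 (mod 7).
    Then x = 24 + 72·5 = 384, valid modulo lcm(72, 21) = 504: x ≡ 384 (mod 504).
Verify: 384 mod 18 = 6, 384 mod 8 = 0, 384 mod 21 = 6.

x ≡ 384 (mod 504).


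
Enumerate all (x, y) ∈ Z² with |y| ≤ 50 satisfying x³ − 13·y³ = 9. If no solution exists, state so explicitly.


The equation is x³ - 13y³ = 9. For fixed y, x³ = 13·y³ + 9, so a solution requires the RHS to be a perfect cube.
Strategy: iterate y from -50 to 50, compute RHS = 13·y³ + 9, and check whether it is a (positive or negative) perfect cube.
Check small values of y:
  y = 0: RHS = 9 is not a perfect cube.
  y = 1: RHS = 22 is not a perfect cube.
  y = -1: RHS = -4 is not a perfect cube.
  y = 2: RHS = 113 is not a perfect cube.
  y = -2: RHS = -95 is not a perfect cube.
  y = 3: RHS = 360 is not a perfect cube.
  y = -3: RHS = -342 is not a perfect cube.
Continuing the search up to |y| = 50 finds no solutions either.
No (x, y) in the scanned range satisfies the equation.

No integer solutions with |y| ≤ 50.


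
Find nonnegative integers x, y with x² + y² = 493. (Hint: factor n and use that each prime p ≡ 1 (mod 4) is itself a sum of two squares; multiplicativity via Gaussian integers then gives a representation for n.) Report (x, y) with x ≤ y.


Step 1: Factor n = 493 = 17 · 29.
Step 2: Check the mod-4 condition on each prime factor: 17 ≡ 1 (mod 4), exponent 1; 29 ≡ 1 (mod 4), exponent 1.
All primes ≡ 3 (mod 4) appear to even exponent (or don't appear), so by the two-squares theorem n IS expressible as a sum of two squares.
Step 3: Build a representation. Here n = 17 · 29 is a product of primes ≡ 1 (mod 4). Each prime p ≡ 1 (mod 4) is itself a sum of two squares; find a² by testing p − a² for a perfect square:
  17: 17 − 1² = 16 = 4² ⇒ 17 = 1² + 4².
  29: 29 − 1² = 28, 29 − 2² = 25 = 5² ⇒ 29 = 2² + 5².
  Combine using the Brahmagupta–Fibonacci identity (a² + b²)(c² + d²) = (ac − bd)² + (ad + bc)² = (ac + bd)² + (ad − bc)²:
  17 · 29 = 493: from (1² + 4²)(2² + 5²), take (1·2 − 4·5, 1·5 + 4·2) = (2 − 20, 5 + 8) = (-18, 13); dropping signs (only squares matter) gives (18, 13); check 18² + 13² = 324 + 169 = 493 ✓.
Step 4: Order so x ≤ y and verify: 13² + 18² = 169 + 324 = 493 = n. ✓

n = 493 = 13² + 18² (one valid representation with x ≤ y).


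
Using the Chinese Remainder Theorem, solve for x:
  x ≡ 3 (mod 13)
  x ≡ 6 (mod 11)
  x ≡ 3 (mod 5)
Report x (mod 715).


Moduli 13, 11, 5 are pairwise coprime; by CRT there is a unique solution modulo M = 13 · 11 · 5 = 715.
Solve pairwise, accumulating the modulus:
  Start with x ≡ 3 (mod 13).
  Combine with x ≡ 6 (mod 11): since gcd(13, 11) = 1, we get a unique residue mod 143.
    Write x = 3 + 13·t and substitute into x ≡ 6 (mod 11): 13·t ≡ 6 − 3 = 3 (mod 11).
    Reduce coefficients mod 11: 2·t ≡ 3 (mod 11).
    The inverse of 2 mod 11 is 6 (since 2·6 = 12 = 1·11 + 1), so t ≡ 6·3 = 18 ≡ 7 (mod 11).
    Then x = 3 + 13·7 = 94, valid modulo lcm(13, 11) = 143: x ≡ 94 (mod 143).
  Combine with x ≡ 3 (mod 5): since gcd(143, 5) = 1, we get a unique residue mod 715.
    Write x = 94 + 143·t and substitute into x ≡ 3 (mod 5): 143·t ≡ 3 − 94 = -91 (mod 5).
    Reduce coefficients mod 5: 3·t ≡ 4 (mod 5).
    The inverse of 3 mod 5 is 2 (since 3·2 = 6 = 1·5 + 1), so t ≡ 2·4 = 8 ≡ 3 (mod 5).
    Then x = 94 + 143·3 = 523, valid modulo lcm(143, 5) = 715: x ≡ 523 (mod 715).
Verify: 523 mod 13 = 3 ✓, 523 mod 11 = 6 ✓, 523 mod 5 = 3 ✓.

x ≡ 523 (mod 715).


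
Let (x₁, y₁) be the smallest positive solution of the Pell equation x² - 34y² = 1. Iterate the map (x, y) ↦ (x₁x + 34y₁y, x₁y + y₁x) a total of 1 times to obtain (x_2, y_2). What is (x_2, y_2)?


Step 1: Find the fundamental solution (x₁, y₁) of x² - 34y² = 1.
  Expand √34 as a continued fraction. a₀ = ⌊√34⌋ = 5; iterate m_{k+1} = d_k·a_k − m_k, d_{k+1} = (34 − m_{k+1}²)/d_k, a_{k+1} = ⌊(a₀ + m_{k+1})/d_{k+1}⌋ (starting m₀ = 0, d₀ = 1), with convergents p_k = a_k·p_{k-1} + p_{k-2}, q_k = a_k·q_{k-1} + q_{k-2} (p₋₁ = 1, q₋₁ = 0):
  k = 0: a₀ = 5; p₀/q₀ = 5/1; p₀² − 34·q₀² = 25 − 34 = -9.
  k = 1: m = 5, d = 9, a = ⌊(5 + 5)/9⌋ = 1; p/q = (1·5 + 1)/(1·1 + 0) = 6/1; p² − 34·q² = 36 − 34 = 2.
  k = 2: m = 4, d = 2, a = ⌊(5 + 4)/2⌋ = 4; p/q = (4·6 + 5)/(4·1 + 1) = 29/5; p² − 34·q² = 841 − 850 = -9.
  k = 3: m = 4, d = 9, a = ⌊(5 + 4)/9⌋ = 1; p/q = (1·29 + 6)/(1·5 + 1) = 35/6; p² − 34·q² = 1225 − 1224 = 1.
  The first convergent with p² − 34·q² = 1 gives the fundamental solution (x₁, y₁) = (35, 6).
Step 2: Apply the recurrence (x_{n+1}, y_{n+1}) = (x₁x_n + 34y₁y_n, x₁y_n + y₁x_n) repeatedly.
  From (x_1, y_1) = (35, 6): x_2 = 35·35 + 34·6·6 = 2449; y_2 = 35·6 + 6·35 = 420.
Step 3: Verify x_2² - 34·y_2² = 5997601 - 5997600 = 1 (should be 1). ✓

(x_1, y_1) = (35, 6); (x_2, y_2) = (2449, 420).


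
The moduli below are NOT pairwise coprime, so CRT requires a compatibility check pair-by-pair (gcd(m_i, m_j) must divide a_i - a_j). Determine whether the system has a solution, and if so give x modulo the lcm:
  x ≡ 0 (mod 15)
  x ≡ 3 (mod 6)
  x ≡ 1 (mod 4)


Moduli 15, 6, 4 are not pairwise coprime, so CRT works modulo lcm(m_i) when all pairwise compatibility conditions hold.
Pairwise compatibility: gcd(m_i, m_j) must divide a_i - a_j for every pair.
Merge one congruence at a time:
  Start: x ≡ 0 (mod 15).
  Combine with x ≡ 3 (mod 6): gcd(15, 6) = 3; 3 - 0 = 3, which IS divisible by 3, so compatible.
    Write x = 0 + 15·t and substitute into x ≡ 3 (mod 6): 15·t ≡ 3 − 0 = 3 (mod 6).
    Divide the congruence (and modulus) by g = 3: 5·t ≡ 1 (mod 2).
    Reduce coefficients mod 2: 1·t ≡ 1 (mod 2).
    So t ≡ 1 (mod 2).
    Then x = 0 + 15·1 = 15, valid modulo lcm(15, 6) = 30: x ≡ 15 (mod 30).
  Combine with x ≡ 1 (mod 4): gcd(30, 4) = 2; 1 - 15 = -14, which IS divisible by 2, so compatible.
    Write x = 15 + 30·t and substitute into x ≡ 1 (mod 4): 30·t ≡ 1 − 15 = -14 (mod 4).
    Divide the congruence (and modulus) by g = 2: 15·t ≡ -7 (mod 2).
    Reduce coefficients mod 2: 1·t ≡ 1 (mod 2).
    So t ≡ 1 (mod 2).
    Then x = 15 + 30·1 = 45, valid modulo lcm(30, 4) = 60: x ≡ 45 (mod 60).
Verify: 45 mod 15 = 0, 45 mod 6 = 3, 45 mod 4 = 1.

x ≡ 45 (mod 60).


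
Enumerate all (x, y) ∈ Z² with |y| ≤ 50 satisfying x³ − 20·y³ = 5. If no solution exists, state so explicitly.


The equation is x³ - 20y³ = 5. For fixed y, x³ = 20·y³ + 5, so a solution requires the RHS to be a perfect cube.
Strategy: iterate y from -50 to 50, compute RHS = 20·y³ + 5, and check whether it is a (positive or negative) perfect cube.
Check small values of y:
  y = 0: RHS = 5 is not a perfect cube.
  y = 1: RHS = 25 is not a perfect cube.
  y = -1: RHS = -15 is not a perfect cube.
  y = 2: RHS = 165 is not a perfect cube.
  y = -2: RHS = -155 is not a perfect cube.
  y = 3: RHS = 545 is not a perfect cube.
  y = -3: RHS = -535 is not a perfect cube.
Continuing the search up to |y| = 50 finds no solutions either.
No (x, y) in the scanned range satisfies the equation.

No integer solutions with |y| ≤ 50.


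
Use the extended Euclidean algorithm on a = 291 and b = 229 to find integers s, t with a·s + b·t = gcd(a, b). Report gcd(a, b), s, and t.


Euclidean algorithm on (291, 229) — divide until remainder is 0:
  291 = 1 · 229 + 62
  229 = 3 · 62 + 43
  62 = 1 · 43 + 19
  43 = 2 · 19 + 5
  19 = 3 · 5 + 4
  5 = 1 · 4 + 1
  4 = 4 · 1 + 0
gcd(291, 229) = 1.
Track Bezout coefficients alongside the remainders: start with r₀ = 291 = a·1 + b·0 (s = 1, t = 0) and r₁ = 229 = a·0 + b·1 (s = 0, t = 1); each new remainder r_{k+1} = r_{k-1} − q_k·r_k inherits s_{k+1} = s_{k-1} − q_k·s_k, t_{k+1} = t_{k-1} − q_k·t_k, so r_k = a·s_k + b·t_k at every step:
  q = 1: r = 62, s = 1 − 1·0 = 1, t = 0 − 1·1 = -1  (check: 291·1 + 229·(-1) = 62)
  q = 3: r = 43, s = 0 − 3·1 = -3, t = 1 − 3·(-1) = 4  (check: 291·(-3) + 229·4 = 43)
  q = 1: r = 19, s = 1 − 1·(-3) = 4, t = -1 − 1·4 = -5  (check: 291·4 + 229·(-5) = 19)
  q = 2: r = 5, s = -3 − 2·4 = -11, t = 4 − 2·(-5) = 14  (check: 291·(-11) + 229·14 = 5)
  q = 3: r = 4, s = 4 − 3·(-11) = 37, t = -5 − 3·14 = -47  (check: 291·37 + 229·(-47) = 4)
  q = 1: r = 1, s = -11 − 1·37 = -48, t = 14 − 1·(-47) = 61  (check: 291·(-48) + 229·61 = 1)
The row with r = 1 (the gcd) gives the Bezout coefficients s = -48, t = 61.
Result: 291 · (-48) + 229 · (61) = 1.

gcd(291, 229) = 1; s = -48, t = 61 (check: 291·(-48) + 229·61 = 1).


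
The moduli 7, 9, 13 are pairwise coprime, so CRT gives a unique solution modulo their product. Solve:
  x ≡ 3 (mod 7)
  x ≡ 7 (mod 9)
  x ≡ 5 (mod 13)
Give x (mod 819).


Moduli 7, 9, 13 are pairwise coprime; by CRT there is a unique solution modulo M = 7 · 9 · 13 = 819.
Solve pairwise, accumulating the modulus:
  Start with x ≡ 3 (mod 7).
  Combine with x ≡ 7 (mod 9): since gcd(7, 9) = 1, we get a unique residue mod 63.
    Write x = 3 + 7·t and substitute into x ≡ 7 (mod 9): 7·t ≡ 7 − 3 = 4 (mod 9).
    The inverse of 7 mod 9 is 4 (since 7·4 = 28 = 3·9 + 1), so t ≡ 4·4 = 16 ≡ 7 (mod 9).
    Then x = 3 + 7·7 = 52, valid modulo lcm(7, 9) = 63: x ≡ 52 (mod 63).
  Combine with x ≡ 5 (mod 13): since gcd(63, 13) = 1, we get a unique residue mod 819.
    Write x = 52 + 63·t and substitute into x ≡ 5 (mod 13): 63·t ≡ 5 − 52 = -47 (mod 13).
    Reduce coefficients mod 13: 11·t ≡ 5 (mod 13).
    The inverse of 11 mod 13 is 6 (since 11·6 = 66 = 5·13 + 1), so t ≡ 6·5 = 30 ≡ 4 (mod 13).
    Then x = 52 + 63·4 = 304, valid modulo lcm(63, 13) = 819: x ≡ 304 (mod 819).
Verify: 304 mod 7 = 3 ✓, 304 mod 9 = 7 ✓, 304 mod 13 = 5 ✓.

x ≡ 304 (mod 819).


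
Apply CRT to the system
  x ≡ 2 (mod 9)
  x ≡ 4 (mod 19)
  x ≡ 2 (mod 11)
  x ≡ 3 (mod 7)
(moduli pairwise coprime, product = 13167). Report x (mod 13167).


Product of moduli M = 9 · 19 · 11 · 7 = 13167.
Merge one congruence at a time:
  Start: x ≡ 2 (mod 9).
  Combine with x ≡ 4 (mod 19); new modulus lcm = 171.
    Write x = 2 + 9·t and substitute into x ≡ 4 (mod 19): 9·t ≡ 4 − 2 = 2 (mod 19).
    The inverse of 9 mod 19 is 17 (since 9·17 = 153 = 8·19 + 1), so t ≡ 17·2 = 34 ≡ 15 (mod 19).
    Then x = 2 + 9·15 = 137, valid modulo lcm(9, 19) = 171: x ≡ 137 (mod 171).
  Combine with x ≡ 2 (mod 11); new modulus lcm = 1881.
    Write x = 137 + 171·t and substitute into x ≡ 2 (mod 11): 171·t ≡ 2 − 137 = -135 (mod 11).
    Reduce coefficients mod 11: 6·t ≡ 8 (mod 11).
    The inverse of 6 mod 11 is 2 (since 6·2 = 12 = 1·11 + 1), so t ≡ 2·8 = 16 ≡ 5 (mod 11).
    Then x = 137 + 171·5 = 992, valid modulo lcm(171, 11) = 1881: x ≡ 992 (mod 1881).
  Combine with x ≡ 3 (mod 7); new modulus lcm = 13167.
    Write x = 992 + 1881·t and substitute into x ≡ 3 (mod 7): 1881·t ≡ 3 − 992 = -989 (mod 7).
    Reduce coefficients mod 7: 5·t ≡ 5 (mod 7).
    The inverse of 5 mod 7 is 3 (since 5·3 = 15 = 2·7 + 1), so t ≡ 3·5 = 15 ≡ 1 (mod 7).
    Then x = 992 + 1881·1 = 2873, valid modulo lcm(1881, 7) = 13167: x ≡ 2873 (mod 13167).
Verify against each original: 2873 mod 9 = 2, 2873 mod 19 = 4, 2873 mod 11 = 2, 2873 mod 7 = 3.

x ≡ 2873 (mod 13167).


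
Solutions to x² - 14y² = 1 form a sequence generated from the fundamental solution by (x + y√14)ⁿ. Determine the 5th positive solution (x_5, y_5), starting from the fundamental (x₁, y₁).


Step 1: Find the fundamental solution (x₁, y₁) of x² - 14y² = 1.
  Expand √14 as a continued fraction. a₀ = ⌊√14⌋ = 3; iterate m_{k+1} = d_k·a_k − m_k, d_{k+1} = (14 − m_{k+1}²)/d_k, a_{k+1} = ⌊(a₀ + m_{k+1})/d_{k+1}⌋ (starting m₀ = 0, d₀ = 1), with convergents p_k = a_k·p_{k-1} + p_{k-2}, q_k = a_k·q_{k-1} + q_{k-2} (p₋₁ = 1, q₋₁ = 0):
  k = 0: a₀ = 3; p₀/q₀ = 3/1; p₀² − 14·q₀² = 9 − 14 = -5.
  k = 1: m = 3, d = 5, a = ⌊(3 + 3)/5⌋ = 1; p/q = (1·3 + 1)/(1·1 + 0) = 4/1; p² − 14·q² = 16 − 14 = 2.
  k = 2: m = 2, d = 2, a = ⌊(3 + 2)/2⌋ = 2; p/q = (2·4 + 3)/(2·1 + 1) = 11/3; p² − 14·q² = 121 − 126 = -5.
  k = 3: m = 2, d = 5, a = ⌊(3 + 2)/5⌋ = 1; p/q = (1·11 + 4)/(1·3 + 1) = 15/4; p² − 14·q² = 225 − 224 = 1.
  The first convergent with p² − 14·q² = 1 gives the fundamental solution (x₁, y₁) = (15, 4).
Step 2: Apply the recurrence (x_{n+1}, y_{n+1}) = (x₁x_n + 14y₁y_n, x₁y_n + y₁x_n) repeatedly.
  From (x_1, y_1) = (15, 4): x_2 = 15·15 + 14·4·4 = 449; y_2 = 15·4 + 4·15 = 120.
  From (x_2, y_2) = (449, 120): x_3 = 15·449 + 14·4·120 = 13455; y_3 = 15·120 + 4·449 = 3596.
  From (x_3, y_3) = (13455, 3596): x_4 = 15·13455 + 14·4·3596 = 403201; y_4 = 15·3596 + 4·13455 = 107760.
  From (x_4, y_4) = (403201, 107760): x_5 = 15·403201 + 14·4·107760 = 12082575; y_5 = 15·107760 + 4·403201 = 3229204.
Step 3: Verify x_5² - 14·y_5² = 145988618630625 - 145988618630624 = 1 (should be 1). ✓

(x_1, y_1) = (15, 4); (x_5, y_5) = (12082575, 3229204).


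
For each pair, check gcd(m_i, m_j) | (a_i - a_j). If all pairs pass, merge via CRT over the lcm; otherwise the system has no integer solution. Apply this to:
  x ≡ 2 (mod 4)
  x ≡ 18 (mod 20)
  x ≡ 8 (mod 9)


Moduli 4, 20, 9 are not pairwise coprime, so CRT works modulo lcm(m_i) when all pairwise compatibility conditions hold.
Pairwise compatibility: gcd(m_i, m_j) must divide a_i - a_j for every pair.
Merge one congruence at a time:
  Start: x ≡ 2 (mod 4).
  Combine with x ≡ 18 (mod 20): gcd(4, 20) = 4; 18 - 2 = 16, which IS divisible by 4, so compatible.
    Write x = 2 + 4·t and substitute into x ≡ 18 (mod 20): 4·t ≡ 18 − 2 = 16 (mod 20).
    Divide the congruence (and modulus) by g = 4: 1·t ≡ 4 (mod 5).
    So t ≡ 4 (mod 5).
    Then x = 2 + 4·4 = 18, valid modulo lcm(4, 20) = 20: x ≡ 18 (mod 20).
  Combine with x ≡ 8 (mod 9): gcd(20, 9) = 1; 8 - 18 = -10, which IS divisible by 1, so compatible.
    Write x = 18 + 20·t and substitute into x ≡ 8 (mod 9): 20·t ≡ 8 − 18 = -10 (mod 9).
    Reduce coefficients mod 9: 2·t ≡ 8 (mod 9).
    The inverse of 2 mod 9 is 5 (since 2·5 = 10 = 1·9 + 1), so t ≡ 5·8 = 40 ≡ 4 (mod 9).
    Then x = 18 + 20·4 = 98, valid modulo lcm(20, 9) = 180: x ≡ 98 (mod 180).
Verify: 98 mod 4 = 2, 98 mod 20 = 18, 98 mod 9 = 8.

x ≡ 98 (mod 180).


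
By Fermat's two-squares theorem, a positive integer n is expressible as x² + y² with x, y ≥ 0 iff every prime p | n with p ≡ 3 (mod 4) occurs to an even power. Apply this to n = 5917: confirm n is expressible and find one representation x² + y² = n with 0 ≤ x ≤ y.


Step 1: Factor n = 5917 = 61 · 97.
Step 2: Check the mod-4 condition on each prime factor: 61 ≡ 1 (mod 4), exponent 1; 97 ≡ 1 (mod 4), exponent 1.
All primes ≡ 3 (mod 4) appear to even exponent (or don't appear), so by the two-squares theorem n IS expressible as a sum of two squares.
Step 3: Build a representation. Here n = 61 · 97 is a product of primes ≡ 1 (mod 4). Each prime p ≡ 1 (mod 4) is itself a sum of two squares; find a² by testing p − a² for a perfect square:
  61: 61 − 1² = 60, 61 − 2² = 57, 61 − 3² = 52, 61 − 4² = 45, 61 − 5² = 36 = 6² ⇒ 61 = 5² + 6².
  97: 97 − 1² = 96, 97 − 2² = 93, 97 − 3² = 88, 97 − 4² = 81 = 9² ⇒ 97 = 4² + 9².
  Combine using the Brahmagupta–Fibonacci identity (a² + b²)(c² + d²) = (ac − bd)² + (ad + bc)² = (ac + bd)² + (ad − bc)²:
  61 · 97 = 5917: from (5² + 6²)(4² + 9²), take (5·4 − 6·9, 5·9 + 6·4) = (20 − 54, 45 + 24) = (-34, 69); dropping signs (only squares matter) gives (34, 69); check 34² + 69² = 1156 + 4761 = 5917 ✓.
Step 4: Order so x ≤ y and verify: 34² + 69² = 1156 + 4761 = 5917 = n. ✓

n = 5917 = 34² + 69² (one valid representation with x ≤ y).


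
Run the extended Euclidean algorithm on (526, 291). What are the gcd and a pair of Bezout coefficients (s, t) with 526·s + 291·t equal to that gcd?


Euclidean algorithm on (526, 291) — divide until remainder is 0:
  526 = 1 · 291 + 235
  291 = 1 · 235 + 56
  235 = 4 · 56 + 11
  56 = 5 · 11 + 1
  11 = 11 · 1 + 0
gcd(526, 291) = 1.
Track Bezout coefficients alongside the remainders: start with r₀ = 526 = a·1 + b·0 (s = 1, t = 0) and r₁ = 291 = a·0 + b·1 (s = 0, t = 1); each new remainder r_{k+1} = r_{k-1} − q_k·r_k inherits s_{k+1} = s_{k-1} − q_k·s_k, t_{k+1} = t_{k-1} − q_k·t_k, so r_k = a·s_k + b·t_k at every step:
  q = 1: r = 235, s = 1 − 1·0 = 1, t = 0 − 1·1 = -1  (check: 526·1 + 291·(-1) = 235)
  q = 1: r = 56, s = 0 − 1·1 = -1, t = 1 − 1·(-1) = 2  (check: 526·(-1) + 291·2 = 56)
  q = 4: r = 11, s = 1 − 4·(-1) = 5, t = -1 − 4·2 = -9  (check: 526·5 + 291·(-9) = 11)
  q = 5: r = 1, s = -1 − 5·5 = -26, t = 2 − 5·(-9) = 47  (check: 526·(-26) + 291·47 = 1)
The row with r = 1 (the gcd) gives the Bezout coefficients s = -26, t = 47.
Result: 526 · (-26) + 291 · (47) = 1.

gcd(526, 291) = 1; s = -26, t = 47 (check: 526·(-26) + 291·47 = 1).


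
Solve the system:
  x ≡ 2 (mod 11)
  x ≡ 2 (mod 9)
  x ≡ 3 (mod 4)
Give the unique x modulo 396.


Moduli 11, 9, 4 are pairwise coprime; by CRT there is a unique solution modulo M = 11 · 9 · 4 = 396.
Solve pairwise, accumulating the modulus:
  Start with x ≡ 2 (mod 11).
  Combine with x ≡ 2 (mod 9): since gcd(11, 9) = 1, we get a unique residue mod 99.
    Write x = 2 + 11·t and substitute into x ≡ 2 (mod 9): 11·t ≡ 2 − 2 = 0 (mod 9).
    Reduce coefficients mod 9: 2·t ≡ 0 (mod 9).
    The inverse of 2 mod 9 is 5 (since 2·5 = 10 = 1·9 + 1), so t ≡ 5·0 = 0 ≡ 0 (mod 9).
    Then x = 2 + 11·0 = 2, valid modulo lcm(11, 9) = 99: x ≡ 2 (mod 99).
  Combine with x ≡ 3 (mod 4): since gcd(99, 4) = 1, we get a unique residue mod 396.
    Write x = 2 + 99·t and substitute into x ≡ 3 (mod 4): 99·t ≡ 3 − 2 = 1 (mod 4).
    Reduce coefficients mod 4: 3·t ≡ 1 (mod 4).
    The inverse of 3 mod 4 is 3 (since 3·3 = 9 = 2·4 + 1), so t ≡ 3·1 = 3 ≡ 3 (mod 4).
    Then x = 2 + 99·3 = 299, valid modulo lcm(99, 4) = 396: x ≡ 299 (mod 396).
Verify: 299 mod 11 = 2 ✓, 299 mod 9 = 2 ✓, 299 mod 4 = 3 ✓.

x ≡ 299 (mod 396).


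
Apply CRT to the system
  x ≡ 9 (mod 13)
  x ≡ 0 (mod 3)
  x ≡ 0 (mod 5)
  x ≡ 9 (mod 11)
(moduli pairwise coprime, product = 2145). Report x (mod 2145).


Product of moduli M = 13 · 3 · 5 · 11 = 2145.
Merge one congruence at a time:
  Start: x ≡ 9 (mod 13).
  Combine with x ≡ 0 (mod 3); new modulus lcm = 39.
    Write x = 9 + 13·t and substitute into x ≡ 0 (mod 3): 13·t ≡ 0 − 9 = -9 (mod 3).
    Reduce coefficients mod 3: 1·t ≡ 0 (mod 3).
    So t ≡ 0 (mod 3).
    Then x = 9 + 13·0 = 9, valid modulo lcm(13, 3) = 39: x ≡ 9 (mod 39).
  Combine with x ≡ 0 (mod 5); new modulus lcm = 195.
    Write x = 9 + 39·t and substitute into x ≡ 0 (mod 5): 39·t ≡ 0 − 9 = -9 (mod 5).
    Reduce coefficients mod 5: 4·t ≡ 1 (mod 5).
    The inverse of 4 mod 5 is 4 (since 4·4 = 16 = 3·5 + 1), so t ≡ 4·1 = 4 ≡ 4 (mod 5).
    Then x = 9 + 39·4 = 165, valid modulo lcm(39, 5) = 195: x ≡ 165 (mod 195).
  Combine with x ≡ 9 (mod 11); new modulus lcm = 2145.
    Write x = 165 + 195·t and substitute into x ≡ 9 (mod 11): 195·t ≡ 9 − 165 = -156 (mod 11).
    Reduce coefficients mod 11: 8·t ≡ 9 (mod 11).
    The inverse of 8 mod 11 is 7 (since 8·7 = 56 = 5·11 + 1), so t ≡ 7·9 = 63 ≡ 8 (mod 11).
    Then x = 165 + 195·8 = 1725, valid modulo lcm(195, 11) = 2145: x ≡ 1725 (mod 2145).
Verify against each original: 1725 mod 13 = 9, 1725 mod 3 = 0, 1725 mod 5 = 0, 1725 mod 11 = 9.

x ≡ 1725 (mod 2145).


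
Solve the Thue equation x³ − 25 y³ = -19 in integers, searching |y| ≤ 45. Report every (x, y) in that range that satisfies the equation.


The equation is x³ - 25y³ = -19. For fixed y, x³ = 25·y³ − 19, so a solution requires the RHS to be a perfect cube.
Strategy: iterate y from -45 to 45, compute RHS = 25·y³ − 19, and check whether it is a (positive or negative) perfect cube.
Check small values of y:
  y = 0: RHS = -19 is not a perfect cube.
  y = 1: RHS = 6 is not a perfect cube.
  y = -1: RHS = -44 is not a perfect cube.
  y = 2: RHS = 181 is not a perfect cube.
  y = -2: RHS = -219 is not a perfect cube.
  y = 3: RHS = 656 is not a perfect cube.
  y = -3: RHS = -694 is not a perfect cube.
Continuing the search up to |y| = 45 finds no solutions either.
No (x, y) in the scanned range satisfies the equation.

No integer solutions with |y| ≤ 45.


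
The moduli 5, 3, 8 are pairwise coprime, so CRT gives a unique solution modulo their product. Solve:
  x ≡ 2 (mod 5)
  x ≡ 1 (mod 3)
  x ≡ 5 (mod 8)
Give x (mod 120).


Moduli 5, 3, 8 are pairwise coprime; by CRT there is a unique solution modulo M = 5 · 3 · 8 = 120.
Solve pairwise, accumulating the modulus:
  Start with x ≡ 2 (mod 5).
  Combine with x ≡ 1 (mod 3): since gcd(5, 3) = 1, we get a unique residue mod 15.
    Write x = 2 + 5·t and substitute into x ≡ 1 (mod 3): 5·t ≡ 1 − 2 = -1 (mod 3).
    Reduce coefficients mod 3: 2·t ≡ 2 (mod 3).
    The inverse of 2 mod 3 is 2 (since 2·2 = 4 = 1·3 + 1), so t ≡ 2·2 = 4 ≡ 1 (mod 3).
    Then x = 2 + 5·1 = 7, valid modulo lcm(5, 3) = 15: x ≡ 7 (mod 15).
  Combine with x ≡ 5 (mod 8): since gcd(15, 8) = 1, we get a unique residue mod 120.
    Write x = 7 + 15·t and substitute into x ≡ 5 (mod 8): 15·t ≡ 5 − 7 = -2 (mod 8).
    Reduce coefficients mod 8: 7·t ≡ 6 (mod 8).
    The inverse of 7 mod 8 is 7 (since 7·7 = 49 = 6·8 + 1), so t ≡ 7·6 = 42 ≡ 2 (mod 8).
    Then x = 7 + 15·2 = 37, valid modulo lcm(15, 8) = 120: x ≡ 37 (mod 120).
Verify: 37 mod 5 = 2 ✓, 37 mod 3 = 1 ✓, 37 mod 8 = 5 ✓.

x ≡ 37 (mod 120).


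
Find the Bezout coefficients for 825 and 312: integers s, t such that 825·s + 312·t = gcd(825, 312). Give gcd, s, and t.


Euclidean algorithm on (825, 312) — divide until remainder is 0:
  825 = 2 · 312 + 201
  312 = 1 · 201 + 111
  201 = 1 · 111 + 90
  111 = 1 · 90 + 21
  90 = 4 · 21 + 6
  21 = 3 · 6 + 3
  6 = 2 · 3 + 0
gcd(825, 312) = 3.
Track Bezout coefficients alongside the remainders: start with r₀ = 825 = a·1 + b·0 (s = 1, t = 0) and r₁ = 312 = a·0 + b·1 (s = 0, t = 1); each new remainder r_{k+1} = r_{k-1} − q_k·r_k inherits s_{k+1} = s_{k-1} − q_k·s_k, t_{k+1} = t_{k-1} − q_k·t_k, so r_k = a·s_k + b·t_k at every step:
  q = 2: r = 201, s = 1 − 2·0 = 1, t = 0 − 2·1 = -2  (check: 825·1 + 312·(-2) = 201)
  q = 1: r = 111, s = 0 − 1·1 = -1, t = 1 − 1·(-2) = 3  (check: 825·(-1) + 312·3 = 111)
  q = 1: r = 90, s = 1 − 1·(-1) = 2, t = -2 − 1·3 = -5  (check: 825·2 + 312·(-5) = 90)
  q = 1: r = 21, s = -1 − 1·2 = -3, t = 3 − 1·(-5) = 8  (check: 825·(-3) + 312·8 = 21)
  q = 4: r = 6, s = 2 − 4·(-3) = 14, t = -5 − 4·8 = -37  (check: 825·14 + 312·(-37) = 6)
  q = 3: r = 3, s = -3 − 3·14 = -45, t = 8 − 3·(-37) = 119  (check: 825·(-45) + 312·119 = 3)
The row with r = 3 (the gcd) gives the Bezout coefficients s = -45, t = 119.
Result: 825 · (-45) + 312 · (119) = 3.

gcd(825, 312) = 3; s = -45, t = 119 (check: 825·(-45) + 312·119 = 3).


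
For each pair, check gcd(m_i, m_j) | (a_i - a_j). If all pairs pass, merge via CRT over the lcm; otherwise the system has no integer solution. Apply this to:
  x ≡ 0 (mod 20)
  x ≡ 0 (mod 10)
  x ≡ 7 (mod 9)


Moduli 20, 10, 9 are not pairwise coprime, so CRT works modulo lcm(m_i) when all pairwise compatibility conditions hold.
Pairwise compatibility: gcd(m_i, m_j) must divide a_i - a_j for every pair.
Merge one congruence at a time:
  Start: x ≡ 0 (mod 20).
  Combine with x ≡ 0 (mod 10): gcd(20, 10) = 10; 0 - 0 = 0, which IS divisible by 10, so compatible.
    Write x = 0 + 20·t and substitute into x ≡ 0 (mod 10): 20·t ≡ 0 − 0 = 0 (mod 10).
    Divide the congruence (and modulus) by g = 10: 2·t ≡ 0 (mod 1).
    Modulo 1 every t works; take t = 0.
    Then x = 0 + 20·0 = 0, valid modulo lcm(20, 10) = 20: x ≡ 0 (mod 20).
  Combine with x ≡ 7 (mod 9): gcd(20, 9) = 1; 7 - 0 = 7, which IS divisible by 1, so compatible.
    Write x = 0 + 20·t and substitute into x ≡ 7 (mod 9): 20·t ≡ 7 − 0 = 7 (mod 9).
    Reduce coefficients mod 9: 2·t ≡ 7 (mod 9).
    The inverse of 2 mod 9 is 5 (since 2·5 = 10 = 1·9 + 1), so t ≡ 5·7 = 35 ≡ 8 (mod 9).
    Then x = 0 + 20·8 = 160, valid modulo lcm(20, 9) = 180: x ≡ 160 (mod 180).
Verify: 160 mod 20 = 0, 160 mod 10 = 0, 160 mod 9 = 7.

x ≡ 160 (mod 180).


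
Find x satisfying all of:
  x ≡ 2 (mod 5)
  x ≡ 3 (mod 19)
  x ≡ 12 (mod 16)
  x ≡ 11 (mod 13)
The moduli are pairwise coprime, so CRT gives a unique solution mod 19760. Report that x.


Product of moduli M = 5 · 19 · 16 · 13 = 19760.
Merge one congruence at a time:
  Start: x ≡ 2 (mod 5).
  Combine with x ≡ 3 (mod 19); new modulus lcm = 95.
    Write x = 2 + 5·t and substitute into x ≡ 3 (mod 19): 5·t ≡ 3 − 2 = 1 (mod 19).
    The inverse of 5 mod 19 is 4 (since 5·4 = 20 = 1·19 + 1), so t ≡ 4·1 = 4 ≡ 4 (mod 19).
    Then x = 2 + 5·4 = 22, valid modulo lcm(5, 19) = 95: x ≡ 22 (mod 95).
  Combine with x ≡ 12 (mod 16); new modulus lcm = 1520.
    Write x = 22 + 95·t and substitute into x ≡ 12 (mod 16): 95·t ≡ 12 − 22 = -10 (mod 16).
    Reduce coefficients mod 16: 15·t ≡ 6 (mod 16).
    The inverse of 15 mod 16 is 15 (since 15·15 = 225 = 14·16 + 1), so t ≡ 15·6 = 90 ≡ 10 (mod 16).
    Then x = 22 + 95·10 = 972, valid modulo lcm(95, 16) = 1520: x ≡ 972 (mod 1520).
  Combine with x ≡ 11 (mod 13); new modulus lcm = 19760.
    Write x = 972 + 1520·t and substitute into x ≡ 11 (mod 13): 1520·t ≡ 11 − 972 = -961 (mod 13).
    Reduce coefficients mod 13: 12·t ≡ 1 (mod 13).
    The inverse of 12 mod 13 is 12 (since 12·12 = 144 = 11·13 + 1), so t ≡ 12·1 = 12 ≡ 12 (mod 13).
    Then x = 972 + 1520·12 = 19212, valid modulo lcm(1520, 13) = 19760: x ≡ 19212 (mod 19760).
Verify against each original: 19212 mod 5 = 2, 19212 mod 19 = 3, 19212 mod 16 = 12, 19212 mod 13 = 11.

x ≡ 19212 (mod 19760).
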